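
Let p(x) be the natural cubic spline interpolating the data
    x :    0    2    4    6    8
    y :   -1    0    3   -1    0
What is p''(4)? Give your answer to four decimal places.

-3.7500

Write σ_i for p''(x_i). With h_i = 2, 2, 2, 2 and divided differences Δ_i = 1/2, 3/2, -2, 1/2, the continuity of p' gives the tridiagonal system
  2·σ_0 + 8·σ_1 + 2·σ_2 = 6(Δ_1 - Δ_0) = 6
  2·σ_1 + 8·σ_2 + 2·σ_3 = 6(Δ_2 - Δ_1) = -21
  2·σ_2 + 8·σ_3 + 2·σ_4 = 6(Δ_3 - Δ_2) = 15
Natural end conditions: σ_0 = σ_4 = 0.
Forward elimination and back-substitution give σ_0 = 0, σ_1 = 27/16, σ_2 = -15/4, σ_3 = 45/16, σ_4 = 0.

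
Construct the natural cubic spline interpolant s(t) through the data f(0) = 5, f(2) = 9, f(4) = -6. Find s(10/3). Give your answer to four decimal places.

0.4074

Write M_i for s''(x_i). With h_i = 2, 2 and divided differences Δ_i = 2, -15/2, the continuity of s' gives the tridiagonal system
  2·M_0 + 8·M_1 + 2·M_2 = 6(Δ_1 - Δ_0) = -57
Natural end conditions: M_0 = M_2 = 0.
Solving: M_0 = 0, M_1 = -57/8, M_2 = 0.
On [2, 4], s(t) = 9 - 11/4·(t - 2) - 57/16·(t - 2)² + 19/32·(t - 2)³.
With (t - 2) = 4/3: s(10/3) = 11/27.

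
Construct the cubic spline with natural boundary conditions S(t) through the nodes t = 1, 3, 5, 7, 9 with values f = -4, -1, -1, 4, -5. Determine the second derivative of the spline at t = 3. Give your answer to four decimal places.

Put M_i = S'' at the i-th knot. Here h = (2, 2, 2, 2) and Δ = (3/2, 0, 5/2, -9/2), so the interior equations h_(i-1)·M_(i-1) + 2(h_(i-1)+h_i)·M_i + h_i·M_(i+1) = 6(Δ_i − Δ_(i-1)) read
  2·M_0 + 8·M_1 + 2·M_2 = 6(Δ_1 - Δ_0) = -9
  2·M_1 + 8·M_2 + 2·M_3 = 6(Δ_2 - Δ_1) = 15
  2·M_2 + 8·M_3 + 2·M_4 = 6(Δ_3 - Δ_2) = -42
Natural end conditions: M_0 = M_4 = 0.
Hence M_0 = 0, M_1 = -237/112, M_2 = 111/28, M_3 = -699/112, M_4 = 0.

-2.1161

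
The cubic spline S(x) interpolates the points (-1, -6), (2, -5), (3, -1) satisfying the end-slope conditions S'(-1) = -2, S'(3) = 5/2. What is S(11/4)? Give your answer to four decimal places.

Put M_i = S'' at the i-th knot. Here h = (3, 1) and Δ = (1/3, 4), so the interior equations h_(i-1)·M_(i-1) + 2(h_(i-1)+h_i)·M_i + h_i·M_(i+1) = 6(Δ_i − Δ_(i-1)) read
  3·M_0 + 8·M_1 + 1·M_2 = 6(Δ_1 - Δ_0) = 22
Clamped end conditions give two more equations: 2h_0·M_0 + h_0·M_1 = 6(Δ_0 - S'(-1)) = 14 and h_1·M_1 + 2h_1·M_2 = 6(S'(3) - Δ_1) = -9.
Hence M_0 = 17/24, M_1 = 13/4, M_2 = -49/8.
On [2, 3], S(x) = -5 + 63/16·(x - 2) + 13/8·(x - 2)² - 25/16·(x - 2)³.
With (x - 2) = 3/4: S(11/4) = -1835/1024.

-1.7920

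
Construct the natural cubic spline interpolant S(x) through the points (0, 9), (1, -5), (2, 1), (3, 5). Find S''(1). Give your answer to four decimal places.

Put M_i = S'' at the i-th knot. Here h = (1, 1, 1) and Δ = (-14, 6, 4), so the interior equations h_(i-1)·M_(i-1) + 2(h_(i-1)+h_i)·M_i + h_i·M_(i+1) = 6(Δ_i − Δ_(i-1)) read
  1·M_0 + 4·M_1 + 1·M_2 = 6(Δ_1 - Δ_0) = 120
  1·M_1 + 4·M_2 + 1·M_3 = 6(Δ_2 - Δ_1) = -12
Natural end conditions: M_0 = M_3 = 0.
Hence M_0 = 0, M_1 = 164/5, M_2 = -56/5, M_3 = 0.

32.8000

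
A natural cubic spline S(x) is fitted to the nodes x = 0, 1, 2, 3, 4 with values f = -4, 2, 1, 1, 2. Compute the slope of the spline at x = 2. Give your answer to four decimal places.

Put M_i = S'' at the i-th knot. Here h = (1, 1, 1, 1) and Δ = (6, -1, 0, 1), so the interior equations h_(i-1)·M_(i-1) + 2(h_(i-1)+h_i)·M_i + h_i·M_(i+1) = 6(Δ_i − Δ_(i-1)) read
  1·M_0 + 4·M_1 + 1·M_2 = 6(Δ_1 - Δ_0) = -42
  1·M_1 + 4·M_2 + 1·M_3 = 6(Δ_2 - Δ_1) = 6
  1·M_2 + 4·M_3 + 1·M_4 = 6(Δ_3 - Δ_2) = 6
Natural end conditions: M_0 = M_4 = 0.
Solving: M_0 = 0, M_1 = -81/7, M_2 = 30/7, M_3 = 3/7, M_4 = 0.
On [2, 3], S'(x) = b_2 + 2c_2·(x - 2) + 3d_2·(x - 2)² with b_2 = Δ_2 - h_2(2M_2 + M_3)/6 = -3/2, c_2 = M_2/2 = 15/7, d_2 = (M_3 - M_2)/(6h_2) = -9/14. So S'(2) = -3/2.

-1.5000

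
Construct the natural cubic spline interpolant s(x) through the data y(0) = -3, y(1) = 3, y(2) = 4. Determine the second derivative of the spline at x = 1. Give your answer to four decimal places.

Put M_i = s'' at the i-th knot. Here h = (1, 1) and Δ = (6, 1), so the interior equations h_(i-1)·M_(i-1) + 2(h_(i-1)+h_i)·M_i + h_i·M_(i+1) = 6(Δ_i − Δ_(i-1)) read
  1·M_0 + 4·M_1 + 1·M_2 = 6(Δ_1 - Δ_0) = -30
Natural end conditions: M_0 = M_2 = 0.
Solving the tridiagonal system: M_0 = 0, M_1 = -15/2, M_2 = 0.

-7.5000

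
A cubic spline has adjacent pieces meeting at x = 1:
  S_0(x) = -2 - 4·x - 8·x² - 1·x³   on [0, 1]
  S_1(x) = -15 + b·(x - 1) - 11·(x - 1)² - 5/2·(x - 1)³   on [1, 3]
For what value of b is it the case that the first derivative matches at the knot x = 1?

S_0'(x) = -4 - 16·x - 3·x², so S_0'(1) = -23. On the right, S_1'(1) = b, so b = -23.

-23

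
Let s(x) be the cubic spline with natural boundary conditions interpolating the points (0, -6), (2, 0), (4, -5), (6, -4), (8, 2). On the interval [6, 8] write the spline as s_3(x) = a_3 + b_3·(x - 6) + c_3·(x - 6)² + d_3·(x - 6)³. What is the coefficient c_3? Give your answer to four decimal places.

Write M_i for s''(x_i). With h_i = 2, 2, 2, 2 and divided differences Δ_i = 3, -5/2, 1/2, 3, the continuity of s' gives the tridiagonal system
  2·M_0 + 8·M_1 + 2·M_2 = 6(Δ_1 - Δ_0) = -33
  2·M_1 + 8·M_2 + 2·M_3 = 6(Δ_2 - Δ_1) = 18
  2·M_2 + 8·M_3 + 2·M_4 = 6(Δ_3 - Δ_2) = 15
Natural end conditions: M_0 = M_4 = 0.
Solving: M_0 = 0, M_1 = -69/14, M_2 = 45/14, M_3 = 15/14, M_4 = 0.
On [6, 8], with s_3(x) = a_3 + b_3·(x - 6) + c_3·(x - 6)² + d_3·(x - 6)³: c_3 = M_3/2 = 15/28, d_3 = (M_4 - M_3)/(6h_3) = -5/56, b_3 = Δ_3 - h_3(2M_3 + M_4)/6 = 16/7.

0.5357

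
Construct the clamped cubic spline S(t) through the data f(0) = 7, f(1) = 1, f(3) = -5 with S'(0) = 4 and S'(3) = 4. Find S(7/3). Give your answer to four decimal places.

Put m_i = S'' at the i-th knot. Here h = (1, 2) and Δ = (-6, -3), so the interior equations h_(i-1)·m_(i-1) + 2(h_(i-1)+h_i)·m_i + h_i·m_(i+1) = 6(Δ_i − Δ_(i-1)) read
  1·m_0 + 6·m_1 + 2·m_2 = 6(Δ_1 - Δ_0) = 18
Clamped end conditions give two more equations: 2h_0·m_0 + h_0·m_1 = 6(Δ_0 - S'(0)) = -60 and h_1·m_1 + 2h_1·m_2 = 6(S'(3) - Δ_1) = 42.
Solving: m_0 = -33, m_1 = 6, m_2 = 15/2.
On [1, 3], S(t) = 1 - 19/2·(t - 1) + 3·(t - 1)² + 1/8·(t - 1)³.
With (t - 1) = 4/3: S(7/3) = -163/27.

-6.0370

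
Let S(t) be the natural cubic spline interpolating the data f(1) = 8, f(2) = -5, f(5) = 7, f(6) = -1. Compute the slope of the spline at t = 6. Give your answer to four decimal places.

-10.6727

Write M_i for S''(x_i). With h_i = 1, 3, 1 and divided differences Δ_i = -13, 4, -8, the continuity of S' gives the tridiagonal system
  1·M_0 + 8·M_1 + 3·M_2 = 6(Δ_1 - Δ_0) = 102
  3·M_1 + 8·M_2 + 1·M_3 = 6(Δ_2 - Δ_1) = -72
Natural end conditions: M_0 = M_3 = 0.
Forward elimination and back-substitution give M_0 = 0, M_1 = 1032/55, M_2 = -882/55, M_3 = 0.
On [5, 6], S'(t) = b_2 + 2c_2·(t - 5) + 3d_2·(t - 5)² with b_2 = Δ_2 - h_2(2M_2 + M_3)/6 = -146/55, c_2 = M_2/2 = -441/55, d_2 = (M_3 - M_2)/(6h_2) = 147/55. So S'(6) = -587/55.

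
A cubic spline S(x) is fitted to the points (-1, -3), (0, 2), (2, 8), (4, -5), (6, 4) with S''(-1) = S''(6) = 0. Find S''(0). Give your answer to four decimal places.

1.3902

With M_i denoting the second derivative at x_i, h_i = 1, 2, 2, 2, and Δ_i = (y_(i+1) − y_i)/h_i = 5, 3, -13/2, 9/2:
  1·M_0 + 6·M_1 + 2·M_2 = 6(Δ_1 - Δ_0) = -12
  2·M_1 + 8·M_2 + 2·M_3 = 6(Δ_2 - Δ_1) = -57
  2·M_2 + 8·M_3 + 2·M_4 = 6(Δ_3 - Δ_2) = 66
Natural end conditions: M_0 = M_4 = 0.
Solving: M_0 = 0, M_1 = 57/41, M_2 = -417/41, M_3 = 885/82, M_4 = 0.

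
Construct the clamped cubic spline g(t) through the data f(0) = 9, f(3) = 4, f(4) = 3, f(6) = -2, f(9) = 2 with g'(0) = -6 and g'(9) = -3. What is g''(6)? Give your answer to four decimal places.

With m_i denoting the second derivative at x_i, h_i = 3, 1, 2, 3, and Δ_i = (y_(i+1) − y_i)/h_i = -5/3, -1, -5/2, 4/3:
  3·m_0 + 8·m_1 + 1·m_2 = 6(Δ_1 - Δ_0) = 4
  1·m_1 + 6·m_2 + 2·m_3 = 6(Δ_2 - Δ_1) = -9
  2·m_2 + 10·m_3 + 3·m_4 = 6(Δ_3 - Δ_2) = 23
Clamped end conditions give two more equations: 2h_0·m_0 + h_0·m_1 = 6(Δ_0 - g'(0)) = 26 and h_3·m_3 + 2h_3·m_4 = 6(g'(9) - Δ_3) = -26.
Forward elimination and back-substitution give m_0 = 211/44, m_1 = -61/66, m_2 = -395/132, m_3 = 163/33, m_4 = -449/66.

4.9394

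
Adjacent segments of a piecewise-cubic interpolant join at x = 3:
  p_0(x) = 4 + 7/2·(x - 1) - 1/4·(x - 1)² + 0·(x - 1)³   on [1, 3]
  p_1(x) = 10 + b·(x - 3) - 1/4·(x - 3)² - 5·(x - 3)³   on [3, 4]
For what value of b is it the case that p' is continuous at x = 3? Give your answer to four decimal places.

p_0'(x) = 7/2 - 1/2·(x - 1) + 0·(x - 1)², so p_0'(3) = 5/2. On the right, p_1'(3) = b, so b = 5/2.

2.5000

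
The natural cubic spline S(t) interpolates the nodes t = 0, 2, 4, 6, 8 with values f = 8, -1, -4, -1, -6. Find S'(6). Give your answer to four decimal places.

-0.0357

With σ_i denoting the second derivative at x_i, h_i = 2, 2, 2, 2, and Δ_i = (y_(i+1) − y_i)/h_i = -9/2, -3/2, 3/2, -5/2:
  2·σ_0 + 8·σ_1 + 2·σ_2 = 6(Δ_1 - Δ_0) = 18
  2·σ_1 + 8·σ_2 + 2·σ_3 = 6(Δ_2 - Δ_1) = 18
  2·σ_2 + 8·σ_3 + 2·σ_4 = 6(Δ_3 - Δ_2) = -24
Natural end conditions: σ_0 = σ_4 = 0.
Hence σ_0 = 0, σ_1 = 87/56, σ_2 = 39/14, σ_3 = -207/56, σ_4 = 0.
On [6, 8], S'(t) = b_3 + 2c_3·(t - 6) + 3d_3·(t - 6)² with b_3 = Δ_3 - h_3(2σ_3 + σ_4)/6 = -1/28, c_3 = σ_3/2 = -207/112, d_3 = (σ_4 - σ_3)/(6h_3) = 69/224. So S'(6) = -1/28.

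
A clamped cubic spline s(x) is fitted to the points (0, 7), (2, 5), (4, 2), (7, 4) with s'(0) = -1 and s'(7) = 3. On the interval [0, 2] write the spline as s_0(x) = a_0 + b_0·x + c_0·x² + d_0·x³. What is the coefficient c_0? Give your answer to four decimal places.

0.1689

Write σ_i for s''(x_i). With h_i = 2, 2, 3 and divided differences Δ_i = -1, -3/2, 2/3, the continuity of s' gives the tridiagonal system
  2·σ_0 + 8·σ_1 + 2·σ_2 = 6(Δ_1 - Δ_0) = -3
  2·σ_1 + 10·σ_2 + 3·σ_3 = 6(Δ_2 - Δ_1) = 13
Clamped end conditions give two more equations: 2h_0·σ_0 + h_0·σ_1 = 6(Δ_0 - s'(0)) = 0 and h_2·σ_2 + 2h_2·σ_3 = 6(s'(7) - Δ_2) = 14.
Solving the tridiagonal system: σ_0 = 25/74, σ_1 = -25/37, σ_2 = 32/37, σ_3 = 211/111.
On [0, 2], with s_0(x) = a_0 + b_0·x + c_0·x² + d_0·x³: c_0 = σ_0/2 = 25/148, d_0 = (σ_1 - σ_0)/(6h_0) = -25/296, b_0 = Δ_0 - h_0(2σ_0 + σ_1)/6 = -1.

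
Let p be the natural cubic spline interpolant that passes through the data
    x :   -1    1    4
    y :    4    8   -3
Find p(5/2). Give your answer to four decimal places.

4.4125

With σ_i denoting the second derivative at x_i, h_i = 2, 3, and Δ_i = (y_(i+1) − y_i)/h_i = 2, -11/3:
  2·σ_0 + 10·σ_1 + 3·σ_2 = 6(Δ_1 - Δ_0) = -34
Natural end conditions: σ_0 = σ_2 = 0.
Solving: σ_0 = 0, σ_1 = -17/5, σ_2 = 0.
On [1, 4], p(x) = 8 - 4/15·(x - 1) - 17/10·(x - 1)² + 17/90·(x - 1)³.
With (x - 1) = 3/2: p(5/2) = 353/80.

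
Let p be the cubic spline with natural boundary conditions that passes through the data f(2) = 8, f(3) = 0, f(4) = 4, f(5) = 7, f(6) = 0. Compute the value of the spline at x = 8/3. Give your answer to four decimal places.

Let σ_i = p''(x_i). Step sizes h_i = 1, 1, 1, 1; slopes of the chords Δ_i = (y_(i+1) - y_i)/h_i = -8, 4, 3, -7.
  1·σ_0 + 4·σ_1 + 1·σ_2 = 6(Δ_1 - Δ_0) = 72
  1·σ_1 + 4·σ_2 + 1·σ_3 = 6(Δ_2 - Δ_1) = -6
  1·σ_2 + 4·σ_3 + 1·σ_4 = 6(Δ_3 - Δ_2) = -60
Natural end conditions: σ_0 = σ_4 = 0.
Solving the tridiagonal system: σ_0 = 0, σ_1 = 261/14, σ_2 = -18/7, σ_3 = -201/14, σ_4 = 0.
On [2, 3], p(x) = 8 - 311/28·(x - 2) + 0·(x - 2)² + 87/28·(x - 2)³.
With (x - 2) = 2/3: p(8/3) = 191/126.

1.5159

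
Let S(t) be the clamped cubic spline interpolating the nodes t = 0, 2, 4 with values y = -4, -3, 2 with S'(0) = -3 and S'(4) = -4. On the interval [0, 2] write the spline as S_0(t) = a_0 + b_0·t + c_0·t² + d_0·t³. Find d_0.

0

Write M_i for S''(x_i). With h_i = 2, 2 and divided differences Δ_i = 1/2, 5/2, the continuity of S' gives the tridiagonal system
  2·M_0 + 8·M_1 + 2·M_2 = 6(Δ_1 - Δ_0) = 12
Clamped end conditions give two more equations: 2h_0·M_0 + h_0·M_1 = 6(Δ_0 - S'(0)) = 21 and h_1·M_1 + 2h_1·M_2 = 6(S'(4) - Δ_1) = -39.
Solving the tridiagonal system: M_0 = 7/2, M_1 = 7/2, M_2 = -23/2.
On [0, 2], with S_0(t) = a_0 + b_0·t + c_0·t² + d_0·t³: c_0 = M_0/2 = 7/4, d_0 = (M_1 - M_0)/(6h_0) = 0, b_0 = Δ_0 - h_0(2M_0 + M_1)/6 = -3.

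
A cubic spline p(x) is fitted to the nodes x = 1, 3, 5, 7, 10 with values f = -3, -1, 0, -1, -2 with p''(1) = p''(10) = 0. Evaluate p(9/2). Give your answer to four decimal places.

Put M_i = p'' at the i-th knot. Here h = (2, 2, 2, 3) and Δ = (1, 1/2, -1/2, -1/3), so the interior equations h_(i-1)·M_(i-1) + 2(h_(i-1)+h_i)·M_i + h_i·M_(i+1) = 6(Δ_i − Δ_(i-1)) read
  2·M_0 + 8·M_1 + 2·M_2 = 6(Δ_1 - Δ_0) = -3
  2·M_1 + 8·M_2 + 2·M_3 = 6(Δ_2 - Δ_1) = -6
  2·M_2 + 10·M_3 + 3·M_4 = 6(Δ_3 - Δ_2) = 1
Natural end conditions: M_0 = M_4 = 0.
Forward elimination and back-substitution give M_0 = 0, M_1 = -13/71, M_2 = -109/142, M_3 = 18/71, M_4 = 0.
On [3, 5], p(x) = -1 + 187/213·(x - 3) - 13/142·(x - 3)² - 83/1704·(x - 3)³.
With (x - 3) = 3/2: p(9/2) = -243/4544.

-0.0535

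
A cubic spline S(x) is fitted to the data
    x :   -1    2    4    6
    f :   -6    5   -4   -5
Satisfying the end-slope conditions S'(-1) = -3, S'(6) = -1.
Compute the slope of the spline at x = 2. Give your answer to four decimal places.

With m_i denoting the second derivative at x_i, h_i = 3, 2, 2, and Δ_i = (y_(i+1) − y_i)/h_i = 11/3, -9/2, -1/2:
  3·m_0 + 10·m_1 + 2·m_2 = 6(Δ_1 - Δ_0) = -49
  2·m_1 + 8·m_2 + 2·m_3 = 6(Δ_2 - Δ_1) = 24
Clamped end conditions give two more equations: 2h_0·m_0 + h_0·m_1 = 6(Δ_0 - S'(-1)) = 40 and h_2·m_2 + 2h_2·m_3 = 6(S'(6) - Δ_2) = -3.
Hence m_0 = 1274/111, m_1 = -356/37, m_2 = 473/74, m_3 = -146/37.
On [2, 4], S'(x) = b_1 + 2c_1·(x - 2) + 3d_1·(x - 2)² with b_1 = Δ_1 - h_1(2m_1 + m_2)/6 = -8/37, c_1 = m_1/2 = -178/37, d_1 = (m_2 - m_1)/(6h_1) = 395/296. So S'(2) = -8/37.

-0.2162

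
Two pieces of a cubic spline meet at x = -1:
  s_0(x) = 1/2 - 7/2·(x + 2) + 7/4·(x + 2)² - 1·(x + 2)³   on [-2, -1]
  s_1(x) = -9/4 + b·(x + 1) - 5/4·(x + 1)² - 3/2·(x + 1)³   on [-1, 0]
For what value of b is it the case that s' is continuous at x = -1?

-3

s_0'(x) = -7/2 + 7/2·(x + 2) - 3·(x + 2)², so s_0'(-1) = -3. On the right, s_1'(-1) = b, so b = -3.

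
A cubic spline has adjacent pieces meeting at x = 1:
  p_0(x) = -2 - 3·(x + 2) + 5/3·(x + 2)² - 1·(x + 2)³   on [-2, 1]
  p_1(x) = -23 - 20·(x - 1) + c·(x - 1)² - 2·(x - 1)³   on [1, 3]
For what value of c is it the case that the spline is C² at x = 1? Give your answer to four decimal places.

-7.3333

p_0''(x) = 10/3 - 6·(x + 2), so p_0''(1) = -44/3. On the right, p_1''(1) = 2c, so c = -22/3.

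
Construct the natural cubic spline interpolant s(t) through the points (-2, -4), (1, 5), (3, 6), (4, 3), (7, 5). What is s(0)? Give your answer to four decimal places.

Put M_i = s'' at the i-th knot. Here h = (3, 2, 1, 3) and Δ = (3, 1/2, -3, 2/3), so the interior equations h_(i-1)·M_(i-1) + 2(h_(i-1)+h_i)·M_i + h_i·M_(i+1) = 6(Δ_i − Δ_(i-1)) read
  3·M_0 + 10·M_1 + 2·M_2 = 6(Δ_1 - Δ_0) = -15
  2·M_1 + 6·M_2 + 1·M_3 = 6(Δ_2 - Δ_1) = -21
  1·M_2 + 8·M_3 + 3·M_4 = 6(Δ_3 - Δ_2) = 22
Natural end conditions: M_0 = M_4 = 0.
Solving the tridiagonal system: M_0 = 0, M_1 = -325/438, M_2 = -830/219, M_3 = 706/219, M_4 = 0.
On [-2, 1], s(t) = -4 + 2953/876·(t + 2) + 0·(t + 2)² - 325/7884·(t + 2)³.
With (t + 2) = 2: s(0) = 9509/3942.

2.4122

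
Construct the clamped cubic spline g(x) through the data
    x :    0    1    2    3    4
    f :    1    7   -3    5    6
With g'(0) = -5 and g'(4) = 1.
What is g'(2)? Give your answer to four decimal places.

With M_i denoting the second derivative at x_i, h_i = 1, 1, 1, 1, and Δ_i = (y_(i+1) − y_i)/h_i = 6, -10, 8, 1:
  1·M_0 + 4·M_1 + 1·M_2 = 6(Δ_1 - Δ_0) = -96
  1·M_1 + 4·M_2 + 1·M_3 = 6(Δ_2 - Δ_1) = 108
  1·M_2 + 4·M_3 + 1·M_4 = 6(Δ_3 - Δ_2) = -42
Clamped end conditions give two more equations: 2h_0·M_0 + h_0·M_1 = 6(Δ_0 - g'(0)) = 66 and h_3·M_3 + 2h_3·M_4 = 6(g'(4) - Δ_3) = 0.
Solving the tridiagonal system: M_0 = 1623/28, M_1 = -699/14, M_2 = 183/4, M_3 = -351/14, M_4 = 351/28.
On [2, 3], g'(x) = b_2 + 2c_2·(x - 2) + 3d_2·(x - 2)² with b_2 = Δ_2 - h_2(2M_2 + M_3)/6 = -43/14, c_2 = M_2/2 = 183/8, d_2 = (M_3 - M_2)/(6h_2) = -661/56. So g'(2) = -43/14.

-3.0714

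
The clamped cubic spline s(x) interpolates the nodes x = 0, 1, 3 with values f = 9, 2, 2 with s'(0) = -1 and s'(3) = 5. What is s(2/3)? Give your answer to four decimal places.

Put σ_i = s'' at the i-th knot. Here h = (1, 2) and Δ = (-7, 0), so the interior equations h_(i-1)·σ_(i-1) + 2(h_(i-1)+h_i)·σ_i + h_i·σ_(i+1) = 6(Δ_i − Δ_(i-1)) read
  1·σ_0 + 6·σ_1 + 2·σ_2 = 6(Δ_1 - Δ_0) = 42
Clamped end conditions give two more equations: 2h_0·σ_0 + h_0·σ_1 = 6(Δ_0 - s'(0)) = -36 and h_1·σ_1 + 2h_1·σ_2 = 6(s'(3) - Δ_1) = 30.
Solving: σ_0 = -23, σ_1 = 10, σ_2 = 5/2.
On [0, 1], s(x) = 9 - 1·x - 23/2·x² + 11/2·x³.
With x = 2/3: s(2/3) = 131/27.

4.8519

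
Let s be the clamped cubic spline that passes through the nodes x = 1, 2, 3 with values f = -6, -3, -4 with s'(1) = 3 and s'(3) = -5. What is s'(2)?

Write m_i for s''(x_i). With h_i = 1, 1 and divided differences Δ_i = 3, -1, the continuity of s' gives the tridiagonal system
  1·m_0 + 4·m_1 + 1·m_2 = 6(Δ_1 - Δ_0) = -24
Clamped end conditions give two more equations: 2h_0·m_0 + h_0·m_1 = 6(Δ_0 - s'(1)) = 0 and h_1·m_1 + 2h_1·m_2 = 6(s'(3) - Δ_1) = -24.
Solving the tridiagonal system: m_0 = 2, m_1 = -4, m_2 = -10.
On [2, 3], s'(x) = b_1 + 2c_1·(x - 2) + 3d_1·(x - 2)² with b_1 = Δ_1 - h_1(2m_1 + m_2)/6 = 2, c_1 = m_1/2 = -2, d_1 = (m_2 - m_1)/(6h_1) = -1. So s'(2) = 2.

2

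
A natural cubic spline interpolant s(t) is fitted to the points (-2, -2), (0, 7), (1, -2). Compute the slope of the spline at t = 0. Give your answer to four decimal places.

Let m_i = s''(x_i). Step sizes h_i = 2, 1; slopes of the chords Δ_i = (y_(i+1) - y_i)/h_i = 9/2, -9.
  2·m_0 + 6·m_1 + 1·m_2 = 6(Δ_1 - Δ_0) = -81
Natural end conditions: m_0 = m_2 = 0.
Solving the tridiagonal system: m_0 = 0, m_1 = -27/2, m_2 = 0.
On [0, 1], s'(t) = b_1 + 2c_1·t + 3d_1·t² with b_1 = Δ_1 - h_1(2m_1 + m_2)/6 = -9/2, c_1 = m_1/2 = -27/4, d_1 = (m_2 - m_1)/(6h_1) = 9/4. So s'(0) = -9/2.

-4.5000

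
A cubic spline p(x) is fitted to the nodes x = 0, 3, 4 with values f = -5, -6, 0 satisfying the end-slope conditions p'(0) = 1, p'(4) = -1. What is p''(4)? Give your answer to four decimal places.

-26.2500

Let M_i = p''(x_i). Step sizes h_i = 3, 1; slopes of the chords Δ_i = (y_(i+1) - y_i)/h_i = -1/3, 6.
  3·M_0 + 8·M_1 + 1·M_2 = 6(Δ_1 - Δ_0) = 38
Clamped end conditions give two more equations: 2h_0·M_0 + h_0·M_1 = 6(Δ_0 - p'(0)) = -8 and h_1·M_1 + 2h_1·M_2 = 6(p'(4) - Δ_1) = -42.
Solving: M_0 = -79/12, M_1 = 21/2, M_2 = -105/4.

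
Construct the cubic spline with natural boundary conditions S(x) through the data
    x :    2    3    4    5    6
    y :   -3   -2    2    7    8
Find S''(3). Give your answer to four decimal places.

With M_i denoting the second derivative at x_i, h_i = 1, 1, 1, 1, and Δ_i = (y_(i+1) − y_i)/h_i = 1, 4, 5, 1:
  1·M_0 + 4·M_1 + 1·M_2 = 6(Δ_1 - Δ_0) = 18
  1·M_1 + 4·M_2 + 1·M_3 = 6(Δ_2 - Δ_1) = 6
  1·M_2 + 4·M_3 + 1·M_4 = 6(Δ_3 - Δ_2) = -24
Natural end conditions: M_0 = M_4 = 0.
Solving: M_0 = 0, M_1 = 111/28, M_2 = 15/7, M_3 = -183/28, M_4 = 0.

3.9643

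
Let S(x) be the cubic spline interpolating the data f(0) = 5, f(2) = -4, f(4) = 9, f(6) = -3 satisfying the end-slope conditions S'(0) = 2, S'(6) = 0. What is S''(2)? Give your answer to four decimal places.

With σ_i denoting the second derivative at x_i, h_i = 2, 2, 2, and Δ_i = (y_(i+1) − y_i)/h_i = -9/2, 13/2, -6:
  2·σ_0 + 8·σ_1 + 2·σ_2 = 6(Δ_1 - Δ_0) = 66
  2·σ_1 + 8·σ_2 + 2·σ_3 = 6(Δ_2 - Δ_1) = -75
Clamped end conditions give two more equations: 2h_0·σ_0 + h_0·σ_1 = 6(Δ_0 - S'(0)) = -39 and h_2·σ_2 + 2h_2·σ_3 = 6(S'(6) - Δ_2) = 36.
Hence σ_0 = -277/15, σ_1 = 523/30, σ_2 = -274/15, σ_3 = 272/15.

17.4333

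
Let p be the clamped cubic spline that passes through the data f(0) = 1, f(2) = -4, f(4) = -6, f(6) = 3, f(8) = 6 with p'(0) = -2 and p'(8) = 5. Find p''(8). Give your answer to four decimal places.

8.0804

Put m_i = p'' at the i-th knot. Here h = (2, 2, 2, 2) and Δ = (-5/2, -1, 9/2, 3/2), so the interior equations h_(i-1)·m_(i-1) + 2(h_(i-1)+h_i)·m_i + h_i·m_(i+1) = 6(Δ_i − Δ_(i-1)) read
  2·m_0 + 8·m_1 + 2·m_2 = 6(Δ_1 - Δ_0) = 9
  2·m_1 + 8·m_2 + 2·m_3 = 6(Δ_2 - Δ_1) = 33
  2·m_2 + 8·m_3 + 2·m_4 = 6(Δ_3 - Δ_2) = -18
Clamped end conditions give two more equations: 2h_0·m_0 + h_0·m_1 = 6(Δ_0 - p'(0)) = -3 and h_3·m_3 + 2h_3·m_4 = 6(p'(8) - Δ_3) = 21.
Hence m_0 = -79/112, m_1 = -5/56, m_2 = 89/16, m_3 = -317/56, m_4 = 905/112.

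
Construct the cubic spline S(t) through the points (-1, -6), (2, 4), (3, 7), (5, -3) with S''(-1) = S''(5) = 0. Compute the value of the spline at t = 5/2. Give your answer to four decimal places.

5.9601

Put M_i = S'' at the i-th knot. Here h = (3, 1, 2) and Δ = (10/3, 3, -5), so the interior equations h_(i-1)·M_(i-1) + 2(h_(i-1)+h_i)·M_i + h_i·M_(i+1) = 6(Δ_i − Δ_(i-1)) read
  3·M_0 + 8·M_1 + 1·M_2 = 6(Δ_1 - Δ_0) = -2
  1·M_1 + 6·M_2 + 2·M_3 = 6(Δ_2 - Δ_1) = -48
Natural end conditions: M_0 = M_3 = 0.
Solving: M_0 = 0, M_1 = 36/47, M_2 = -382/47, M_3 = 0.
On [2, 3], S(t) = 4 + 578/141·(t - 2) + 18/47·(t - 2)² - 209/141·(t - 2)³.
With (t - 2) = 1/2: S(5/2) = 2241/376.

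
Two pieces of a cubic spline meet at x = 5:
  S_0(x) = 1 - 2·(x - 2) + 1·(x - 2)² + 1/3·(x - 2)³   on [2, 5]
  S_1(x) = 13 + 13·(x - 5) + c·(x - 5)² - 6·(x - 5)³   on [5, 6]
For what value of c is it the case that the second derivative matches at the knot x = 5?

4

S_0''(x) = 2 + 2·(x - 2), so S_0''(5) = 8. On the right, S_1''(5) = 2c, so c = 4.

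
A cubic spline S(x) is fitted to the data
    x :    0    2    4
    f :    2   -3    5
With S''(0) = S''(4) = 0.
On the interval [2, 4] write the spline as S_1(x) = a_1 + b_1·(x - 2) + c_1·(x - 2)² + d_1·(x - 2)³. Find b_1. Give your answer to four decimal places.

Write M_i for S''(x_i). With h_i = 2, 2 and divided differences Δ_i = -5/2, 4, the continuity of S' gives the tridiagonal system
  2·M_0 + 8·M_1 + 2·M_2 = 6(Δ_1 - Δ_0) = 39
Natural end conditions: M_0 = M_2 = 0.
Hence M_0 = 0, M_1 = 39/8, M_2 = 0.
On [2, 4], with S_1(x) = a_1 + b_1·(x - 2) + c_1·(x - 2)² + d_1·(x - 2)³: c_1 = M_1/2 = 39/16, d_1 = (M_2 - M_1)/(6h_1) = -13/32, b_1 = Δ_1 - h_1(2M_1 + M_2)/6 = 3/4.

0.7500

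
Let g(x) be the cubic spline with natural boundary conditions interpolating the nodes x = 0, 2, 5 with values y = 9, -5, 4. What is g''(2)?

Let M_i = g''(x_i). Step sizes h_i = 2, 3; slopes of the chords Δ_i = (y_(i+1) - y_i)/h_i = -7, 3.
  2·M_0 + 10·M_1 + 3·M_2 = 6(Δ_1 - Δ_0) = 60
Natural end conditions: M_0 = M_2 = 0.
Forward elimination and back-substitution give M_0 = 0, M_1 = 6, M_2 = 0.

6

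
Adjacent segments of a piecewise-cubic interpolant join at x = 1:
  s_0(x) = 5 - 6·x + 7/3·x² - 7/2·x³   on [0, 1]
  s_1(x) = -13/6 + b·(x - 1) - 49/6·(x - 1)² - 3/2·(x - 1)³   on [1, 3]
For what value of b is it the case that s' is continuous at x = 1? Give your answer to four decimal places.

-11.8333

s_0'(x) = -6 + 14/3·x - 21/2·x², so s_0'(1) = -71/6. On the right, s_1'(1) = b, so b = -71/6.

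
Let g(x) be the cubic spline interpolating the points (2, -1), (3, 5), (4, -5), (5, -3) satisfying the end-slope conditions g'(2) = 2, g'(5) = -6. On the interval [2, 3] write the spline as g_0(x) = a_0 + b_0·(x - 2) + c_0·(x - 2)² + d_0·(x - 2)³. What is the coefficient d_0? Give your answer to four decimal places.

Put σ_i = g'' at the i-th knot. Here h = (1, 1, 1) and Δ = (6, -10, 2), so the interior equations h_(i-1)·σ_(i-1) + 2(h_(i-1)+h_i)·σ_i + h_i·σ_(i+1) = 6(Δ_i − Δ_(i-1)) read
  1·σ_0 + 4·σ_1 + 1·σ_2 = 6(Δ_1 - Δ_0) = -96
  1·σ_1 + 4·σ_2 + 1·σ_3 = 6(Δ_2 - Δ_1) = 72
Clamped end conditions give two more equations: 2h_0·σ_0 + h_0·σ_1 = 6(Δ_0 - g'(2)) = 24 and h_2·σ_2 + 2h_2·σ_3 = 6(g'(5) - Δ_2) = -48.
Solving the tridiagonal system: σ_0 = 496/15, σ_1 = -632/15, σ_2 = 592/15, σ_3 = -656/15.
On [2, 3], with g_0(x) = a_0 + b_0·(x - 2) + c_0·(x - 2)² + d_0·(x - 2)³: c_0 = σ_0/2 = 248/15, d_0 = (σ_1 - σ_0)/(6h_0) = -188/15, b_0 = Δ_0 - h_0(2σ_0 + σ_1)/6 = 2.

-12.5333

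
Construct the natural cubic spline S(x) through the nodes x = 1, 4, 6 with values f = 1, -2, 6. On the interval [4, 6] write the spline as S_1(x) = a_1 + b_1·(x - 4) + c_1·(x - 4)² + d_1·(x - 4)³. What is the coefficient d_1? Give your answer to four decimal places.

-0.2500

Put M_i = S'' at the i-th knot. Here h = (3, 2) and Δ = (-1, 4), so the interior equations h_(i-1)·M_(i-1) + 2(h_(i-1)+h_i)·M_i + h_i·M_(i+1) = 6(Δ_i − Δ_(i-1)) read
  3·M_0 + 10·M_1 + 2·M_2 = 6(Δ_1 - Δ_0) = 30
Natural end conditions: M_0 = M_2 = 0.
Solving the tridiagonal system: M_0 = 0, M_1 = 3, M_2 = 0.
On [4, 6], with S_1(x) = a_1 + b_1·(x - 4) + c_1·(x - 4)² + d_1·(x - 4)³: c_1 = M_1/2 = 3/2, d_1 = (M_2 - M_1)/(6h_1) = -1/4, b_1 = Δ_1 - h_1(2M_1 + M_2)/6 = 2.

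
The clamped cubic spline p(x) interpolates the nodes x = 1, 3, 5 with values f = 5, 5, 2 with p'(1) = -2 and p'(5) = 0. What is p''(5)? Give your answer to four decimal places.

3.8750

Put σ_i = p'' at the i-th knot. Here h = (2, 2) and Δ = (0, -3/2), so the interior equations h_(i-1)·σ_(i-1) + 2(h_(i-1)+h_i)·σ_i + h_i·σ_(i+1) = 6(Δ_i − Δ_(i-1)) read
  2·σ_0 + 8·σ_1 + 2·σ_2 = 6(Δ_1 - Δ_0) = -9
Clamped end conditions give two more equations: 2h_0·σ_0 + h_0·σ_1 = 6(Δ_0 - p'(1)) = 12 and h_1·σ_1 + 2h_1·σ_2 = 6(p'(5) - Δ_1) = 9.
Hence σ_0 = 37/8, σ_1 = -13/4, σ_2 = 31/8.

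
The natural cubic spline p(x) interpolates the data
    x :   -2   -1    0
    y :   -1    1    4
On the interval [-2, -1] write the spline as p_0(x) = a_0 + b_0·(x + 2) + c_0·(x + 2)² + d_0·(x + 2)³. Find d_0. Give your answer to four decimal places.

0.2500

Let M_i = p''(x_i). Step sizes h_i = 1, 1; slopes of the chords Δ_i = (y_(i+1) - y_i)/h_i = 2, 3.
  1·M_0 + 4·M_1 + 1·M_2 = 6(Δ_1 - Δ_0) = 6
Natural end conditions: M_0 = M_2 = 0.
Forward elimination and back-substitution give M_0 = 0, M_1 = 3/2, M_2 = 0.
On [-2, -1], with p_0(x) = a_0 + b_0·(x + 2) + c_0·(x + 2)² + d_0·(x + 2)³: c_0 = M_0/2 = 0, d_0 = (M_1 - M_0)/(6h_0) = 1/4, b_0 = Δ_0 - h_0(2M_0 + M_1)/6 = 7/4.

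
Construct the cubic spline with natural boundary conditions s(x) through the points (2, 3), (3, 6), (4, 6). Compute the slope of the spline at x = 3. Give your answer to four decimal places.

With M_i denoting the second derivative at x_i, h_i = 1, 1, and Δ_i = (y_(i+1) − y_i)/h_i = 3, 0:
  1·M_0 + 4·M_1 + 1·M_2 = 6(Δ_1 - Δ_0) = -18
Natural end conditions: M_0 = M_2 = 0.
Hence M_0 = 0, M_1 = -9/2, M_2 = 0.
On [3, 4], s'(x) = b_1 + 2c_1·(x - 3) + 3d_1·(x - 3)² with b_1 = Δ_1 - h_1(2M_1 + M_2)/6 = 3/2, c_1 = M_1/2 = -9/4, d_1 = (M_2 - M_1)/(6h_1) = 3/4. So s'(3) = 3/2.

1.5000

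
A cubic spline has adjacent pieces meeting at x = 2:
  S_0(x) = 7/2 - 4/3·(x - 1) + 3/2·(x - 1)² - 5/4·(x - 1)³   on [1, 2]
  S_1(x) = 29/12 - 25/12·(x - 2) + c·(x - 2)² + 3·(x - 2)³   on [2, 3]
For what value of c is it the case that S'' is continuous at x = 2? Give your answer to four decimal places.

-2.2500

S_0''(x) = 3 - 15/2·(x - 1), so S_0''(2) = -9/2. On the right, S_1''(2) = 2c, so c = -9/4.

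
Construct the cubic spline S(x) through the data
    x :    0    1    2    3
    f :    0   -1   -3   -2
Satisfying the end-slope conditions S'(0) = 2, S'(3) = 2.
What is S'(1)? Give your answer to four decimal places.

-2.6000

Write m_i for S''(x_i). With h_i = 1, 1, 1 and divided differences Δ_i = -1, -2, 1, the continuity of S' gives the tridiagonal system
  1·m_0 + 4·m_1 + 1·m_2 = 6(Δ_1 - Δ_0) = -6
  1·m_1 + 4·m_2 + 1·m_3 = 6(Δ_2 - Δ_1) = 18
Clamped end conditions give two more equations: 2h_0·m_0 + h_0·m_1 = 6(Δ_0 - S'(0)) = -18 and h_2·m_2 + 2h_2·m_3 = 6(S'(3) - Δ_2) = 6.
Forward elimination and back-substitution give m_0 = -44/5, m_1 = -2/5, m_2 = 22/5, m_3 = 4/5.
On [1, 2], S'(x) = b_1 + 2c_1·(x - 1) + 3d_1·(x - 1)² with b_1 = Δ_1 - h_1(2m_1 + m_2)/6 = -13/5, c_1 = m_1/2 = -1/5, d_1 = (m_2 - m_1)/(6h_1) = 4/5. So S'(1) = -13/5.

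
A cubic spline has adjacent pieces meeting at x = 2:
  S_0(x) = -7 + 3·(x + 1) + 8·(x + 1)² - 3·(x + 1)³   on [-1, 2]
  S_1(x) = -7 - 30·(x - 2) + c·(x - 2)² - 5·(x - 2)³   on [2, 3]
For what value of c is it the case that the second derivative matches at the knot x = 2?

-19

S_0''(x) = 16 - 18·(x + 1), so S_0''(2) = -38. On the right, S_1''(2) = 2c, so c = -19.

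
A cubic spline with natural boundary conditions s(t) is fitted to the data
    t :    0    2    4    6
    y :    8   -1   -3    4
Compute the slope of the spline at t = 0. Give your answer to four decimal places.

Write M_i for s''(x_i). With h_i = 2, 2, 2 and divided differences Δ_i = -9/2, -1, 7/2, the continuity of s' gives the tridiagonal system
  2·M_0 + 8·M_1 + 2·M_2 = 6(Δ_1 - Δ_0) = 21
  2·M_1 + 8·M_2 + 2·M_3 = 6(Δ_2 - Δ_1) = 27
Natural end conditions: M_0 = M_3 = 0.
Solving the tridiagonal system: M_0 = 0, M_1 = 19/10, M_2 = 29/10, M_3 = 0.
On [0, 2], s'(t) = b_0 + 2c_0·t + 3d_0·t² with b_0 = Δ_0 - h_0(2M_0 + M_1)/6 = -77/15, c_0 = M_0/2 = 0, d_0 = (M_1 - M_0)/(6h_0) = 19/120. So s'(0) = -77/15.

-5.1333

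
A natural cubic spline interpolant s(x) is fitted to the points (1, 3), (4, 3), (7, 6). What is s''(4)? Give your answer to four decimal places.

Write M_i for s''(x_i). With h_i = 3, 3 and divided differences Δ_i = 0, 1, the continuity of s' gives the tridiagonal system
  3·M_0 + 12·M_1 + 3·M_2 = 6(Δ_1 - Δ_0) = 6
Natural end conditions: M_0 = M_2 = 0.
Solving: M_0 = 0, M_1 = 1/2, M_2 = 0.

0.5000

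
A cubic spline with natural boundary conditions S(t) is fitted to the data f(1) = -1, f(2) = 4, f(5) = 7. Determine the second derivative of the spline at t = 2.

Put M_i = S'' at the i-th knot. Here h = (1, 3) and Δ = (5, 1), so the interior equations h_(i-1)·M_(i-1) + 2(h_(i-1)+h_i)·M_i + h_i·M_(i+1) = 6(Δ_i − Δ_(i-1)) read
  1·M_0 + 8·M_1 + 3·M_2 = 6(Δ_1 - Δ_0) = -24
Natural end conditions: M_0 = M_2 = 0.
Solving: M_0 = 0, M_1 = -3, M_2 = 0.

-3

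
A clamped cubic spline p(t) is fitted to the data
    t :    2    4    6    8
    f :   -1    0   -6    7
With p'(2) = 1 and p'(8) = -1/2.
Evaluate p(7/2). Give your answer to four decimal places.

Write M_i for p''(x_i). With h_i = 2, 2, 2 and divided differences Δ_i = 1/2, -3, 13/2, the continuity of p' gives the tridiagonal system
  2·M_0 + 8·M_1 + 2·M_2 = 6(Δ_1 - Δ_0) = -21
  2·M_1 + 8·M_2 + 2·M_3 = 6(Δ_2 - Δ_1) = 57
Clamped end conditions give two more equations: 2h_0·M_0 + h_0·M_1 = 6(Δ_0 - p'(2)) = -3 and h_2·M_2 + 2h_2·M_3 = 6(p'(8) - Δ_2) = -42.
Solving: M_0 = 5/2, M_1 = -13/2, M_2 = 13, M_3 = -17.
On [2, 4], p(t) = -1 + 1·(t - 2) + 5/4·(t - 2)² - 3/4·(t - 2)³.
With (t - 2) = 3/2: p(7/2) = 25/32.

0.7813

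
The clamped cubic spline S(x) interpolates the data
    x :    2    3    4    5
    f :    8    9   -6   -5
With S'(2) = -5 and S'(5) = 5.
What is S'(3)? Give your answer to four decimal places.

Let m_i = S''(x_i). Step sizes h_i = 1, 1, 1; slopes of the chords Δ_i = (y_(i+1) - y_i)/h_i = 1, -15, 1.
  1·m_0 + 4·m_1 + 1·m_2 = 6(Δ_1 - Δ_0) = -96
  1·m_1 + 4·m_2 + 1·m_3 = 6(Δ_2 - Δ_1) = 96
Clamped end conditions give two more equations: 2h_0·m_0 + h_0·m_1 = 6(Δ_0 - S'(2)) = 36 and h_2·m_2 + 2h_2·m_3 = 6(S'(5) - Δ_2) = 24.
Solving: m_0 = 592/15, m_1 = -644/15, m_2 = 544/15, m_3 = -92/15.
On [3, 4], S'(x) = b_1 + 2c_1·(x - 3) + 3d_1·(x - 3)² with b_1 = Δ_1 - h_1(2m_1 + m_2)/6 = -101/15, c_1 = m_1/2 = -322/15, d_1 = (m_2 - m_1)/(6h_1) = 66/5. So S'(3) = -101/15.

-6.7333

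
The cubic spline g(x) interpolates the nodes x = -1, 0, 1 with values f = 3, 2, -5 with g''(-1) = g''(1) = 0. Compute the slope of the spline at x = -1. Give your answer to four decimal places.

Let M_i = g''(x_i). Step sizes h_i = 1, 1; slopes of the chords Δ_i = (y_(i+1) - y_i)/h_i = -1, -7.
  1·M_0 + 4·M_1 + 1·M_2 = 6(Δ_1 - Δ_0) = -36
Natural end conditions: M_0 = M_2 = 0.
Solving the tridiagonal system: M_0 = 0, M_1 = -9, M_2 = 0.
On [-1, 0], g'(x) = b_0 + 2c_0·(x + 1) + 3d_0·(x + 1)² with b_0 = Δ_0 - h_0(2M_0 + M_1)/6 = 1/2, c_0 = M_0/2 = 0, d_0 = (M_1 - M_0)/(6h_0) = -3/2. So g'(-1) = 1/2.

0.5000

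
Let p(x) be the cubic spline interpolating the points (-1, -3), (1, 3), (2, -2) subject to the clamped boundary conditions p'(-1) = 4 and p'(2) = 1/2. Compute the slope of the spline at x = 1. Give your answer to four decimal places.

-4.3333

Let m_i = p''(x_i). Step sizes h_i = 2, 1; slopes of the chords Δ_i = (y_(i+1) - y_i)/h_i = 3, -5.
  2·m_0 + 6·m_1 + 1·m_2 = 6(Δ_1 - Δ_0) = -48
Clamped end conditions give two more equations: 2h_0·m_0 + h_0·m_1 = 6(Δ_0 - p'(-1)) = -6 and h_1·m_1 + 2h_1·m_2 = 6(p'(2) - Δ_1) = 33.
Solving the tridiagonal system: m_0 = 16/3, m_1 = -41/3, m_2 = 70/3.
On [1, 2], p'(x) = b_1 + 2c_1·(x - 1) + 3d_1·(x - 1)² with b_1 = Δ_1 - h_1(2m_1 + m_2)/6 = -13/3, c_1 = m_1/2 = -41/6, d_1 = (m_2 - m_1)/(6h_1) = 37/6. So p'(1) = -13/3.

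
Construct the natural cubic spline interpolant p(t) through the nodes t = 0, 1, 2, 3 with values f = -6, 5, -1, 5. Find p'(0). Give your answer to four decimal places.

16.3333

Let M_i = p''(x_i). Step sizes h_i = 1, 1, 1; slopes of the chords Δ_i = (y_(i+1) - y_i)/h_i = 11, -6, 6.
  1·M_0 + 4·M_1 + 1·M_2 = 6(Δ_1 - Δ_0) = -102
  1·M_1 + 4·M_2 + 1·M_3 = 6(Δ_2 - Δ_1) = 72
Natural end conditions: M_0 = M_3 = 0.
Solving: M_0 = 0, M_1 = -32, M_2 = 26, M_3 = 0.
On [0, 1], p'(t) = b_0 + 2c_0·t + 3d_0·t² with b_0 = Δ_0 - h_0(2M_0 + M_1)/6 = 49/3, c_0 = M_0/2 = 0, d_0 = (M_1 - M_0)/(6h_0) = -16/3. So p'(0) = 49/3.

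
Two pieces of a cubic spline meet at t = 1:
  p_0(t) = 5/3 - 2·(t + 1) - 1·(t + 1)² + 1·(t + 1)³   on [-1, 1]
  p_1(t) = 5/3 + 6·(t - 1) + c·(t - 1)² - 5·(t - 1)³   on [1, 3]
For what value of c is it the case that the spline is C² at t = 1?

p_0''(t) = -2 + 6·(t + 1), so p_0''(1) = 10. On the right, p_1''(1) = 2c, so c = 5.

5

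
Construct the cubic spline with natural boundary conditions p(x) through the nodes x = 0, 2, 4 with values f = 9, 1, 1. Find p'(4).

1

With σ_i denoting the second derivative at x_i, h_i = 2, 2, and Δ_i = (y_(i+1) − y_i)/h_i = -4, 0:
  2·σ_0 + 8·σ_1 + 2·σ_2 = 6(Δ_1 - Δ_0) = 24
Natural end conditions: σ_0 = σ_2 = 0.
Solving: σ_0 = 0, σ_1 = 3, σ_2 = 0.
On [2, 4], p'(x) = b_1 + 2c_1·(x - 2) + 3d_1·(x - 2)² with b_1 = Δ_1 - h_1(2σ_1 + σ_2)/6 = -2, c_1 = σ_1/2 = 3/2, d_1 = (σ_2 - σ_1)/(6h_1) = -1/4. So p'(4) = 1.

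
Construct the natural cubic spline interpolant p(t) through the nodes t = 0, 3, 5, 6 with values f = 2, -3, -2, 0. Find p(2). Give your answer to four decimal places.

With σ_i denoting the second derivative at x_i, h_i = 3, 2, 1, and Δ_i = (y_(i+1) − y_i)/h_i = -5/3, 1/2, 2:
  3·σ_0 + 10·σ_1 + 2·σ_2 = 6(Δ_1 - Δ_0) = 13
  2·σ_1 + 6·σ_2 + 1·σ_3 = 6(Δ_2 - Δ_1) = 9
Natural end conditions: σ_0 = σ_3 = 0.
Solving: σ_0 = 0, σ_1 = 15/14, σ_2 = 8/7, σ_3 = 0.
On [0, 3], p(t) = 2 - 185/84·t + 0·t² + 5/84·t³.
With t = 2: p(2) = -27/14.

-1.9286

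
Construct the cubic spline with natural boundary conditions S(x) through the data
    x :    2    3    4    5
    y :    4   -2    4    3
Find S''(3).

Put M_i = S'' at the i-th knot. Here h = (1, 1, 1) and Δ = (-6, 6, -1), so the interior equations h_(i-1)·M_(i-1) + 2(h_(i-1)+h_i)·M_i + h_i·M_(i+1) = 6(Δ_i − Δ_(i-1)) read
  1·M_0 + 4·M_1 + 1·M_2 = 6(Δ_1 - Δ_0) = 72
  1·M_1 + 4·M_2 + 1·M_3 = 6(Δ_2 - Δ_1) = -42
Natural end conditions: M_0 = M_3 = 0.
Forward elimination and back-substitution give M_0 = 0, M_1 = 22, M_2 = -16, M_3 = 0.

22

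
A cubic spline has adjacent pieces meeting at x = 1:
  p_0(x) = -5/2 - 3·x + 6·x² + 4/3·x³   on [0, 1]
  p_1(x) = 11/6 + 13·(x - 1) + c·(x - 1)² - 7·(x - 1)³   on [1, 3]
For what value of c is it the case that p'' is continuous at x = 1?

10

p_0''(x) = 12 + 8·x, so p_0''(1) = 20. On the right, p_1''(1) = 2c, so c = 10.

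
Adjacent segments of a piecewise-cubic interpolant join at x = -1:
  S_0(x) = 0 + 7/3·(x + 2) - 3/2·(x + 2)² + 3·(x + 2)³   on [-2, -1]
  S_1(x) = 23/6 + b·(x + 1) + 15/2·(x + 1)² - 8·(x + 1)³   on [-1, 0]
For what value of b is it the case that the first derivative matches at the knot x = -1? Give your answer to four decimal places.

S_0'(x) = 7/3 - 3·(x + 2) + 9·(x + 2)², so S_0'(-1) = 25/3. On the right, S_1'(-1) = b, so b = 25/3.

8.3333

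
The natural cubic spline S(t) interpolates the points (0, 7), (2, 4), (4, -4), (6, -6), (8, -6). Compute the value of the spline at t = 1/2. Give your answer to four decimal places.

6.6560

Write σ_i for S''(x_i). With h_i = 2, 2, 2, 2 and divided differences Δ_i = -3/2, -4, -1, 0, the continuity of S' gives the tridiagonal system
  2·σ_0 + 8·σ_1 + 2·σ_2 = 6(Δ_1 - Δ_0) = -15
  2·σ_1 + 8·σ_2 + 2·σ_3 = 6(Δ_2 - Δ_1) = 18
  2·σ_2 + 8·σ_3 + 2·σ_4 = 6(Δ_3 - Δ_2) = 6
Natural end conditions: σ_0 = σ_4 = 0.
Solving: σ_0 = 0, σ_1 = -291/112, σ_2 = 81/28, σ_3 = 3/112, σ_4 = 0.
On [0, 2], S(t) = 7 - 71/112·t + 0·t² - 97/448·t³.
With t = 1/2: S(1/2) = 23855/3584.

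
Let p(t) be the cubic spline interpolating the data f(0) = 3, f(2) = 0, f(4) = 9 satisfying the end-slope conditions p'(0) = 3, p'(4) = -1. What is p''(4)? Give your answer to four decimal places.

-13.7500

Let M_i = p''(x_i). Step sizes h_i = 2, 2; slopes of the chords Δ_i = (y_(i+1) - y_i)/h_i = -3/2, 9/2.
  2·M_0 + 8·M_1 + 2·M_2 = 6(Δ_1 - Δ_0) = 36
Clamped end conditions give two more equations: 2h_0·M_0 + h_0·M_1 = 6(Δ_0 - p'(0)) = -27 and h_1·M_1 + 2h_1·M_2 = 6(p'(4) - Δ_1) = -33.
Forward elimination and back-substitution give M_0 = -49/4, M_1 = 11, M_2 = -55/4.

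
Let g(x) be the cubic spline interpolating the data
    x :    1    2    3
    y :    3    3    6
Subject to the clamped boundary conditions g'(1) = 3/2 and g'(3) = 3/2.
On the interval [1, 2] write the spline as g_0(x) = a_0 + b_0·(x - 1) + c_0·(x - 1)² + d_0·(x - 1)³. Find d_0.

With m_i denoting the second derivative at x_i, h_i = 1, 1, and Δ_i = (y_(i+1) − y_i)/h_i = 0, 3:
  1·m_0 + 4·m_1 + 1·m_2 = 6(Δ_1 - Δ_0) = 18
Clamped end conditions give two more equations: 2h_0·m_0 + h_0·m_1 = 6(Δ_0 - g'(1)) = -9 and h_1·m_1 + 2h_1·m_2 = 6(g'(3) - Δ_1) = -9.
Forward elimination and back-substitution give m_0 = -9, m_1 = 9, m_2 = -9.
On [1, 2], with g_0(x) = a_0 + b_0·(x - 1) + c_0·(x - 1)² + d_0·(x - 1)³: c_0 = m_0/2 = -9/2, d_0 = (m_1 - m_0)/(6h_0) = 3, b_0 = Δ_0 - h_0(2m_0 + m_1)/6 = 3/2.

3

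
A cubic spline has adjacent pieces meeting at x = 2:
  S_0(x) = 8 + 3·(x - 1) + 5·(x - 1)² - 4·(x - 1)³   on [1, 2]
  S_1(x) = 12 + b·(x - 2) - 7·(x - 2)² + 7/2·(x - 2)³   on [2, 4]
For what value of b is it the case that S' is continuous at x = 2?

1

S_0'(x) = 3 + 10·(x - 1) - 12·(x - 1)², so S_0'(2) = 1. On the right, S_1'(2) = b, so b = 1.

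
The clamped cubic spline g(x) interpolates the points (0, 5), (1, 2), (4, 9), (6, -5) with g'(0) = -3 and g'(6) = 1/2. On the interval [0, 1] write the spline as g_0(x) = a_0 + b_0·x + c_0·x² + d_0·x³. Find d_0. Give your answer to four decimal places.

2.2372

Write σ_i for g''(x_i). With h_i = 1, 3, 2 and divided differences Δ_i = -3, 7/3, -7, the continuity of g' gives the tridiagonal system
  1·σ_0 + 8·σ_1 + 3·σ_2 = 6(Δ_1 - Δ_0) = 32
  3·σ_1 + 10·σ_2 + 2·σ_3 = 6(Δ_2 - Δ_1) = -56
Clamped end conditions give two more equations: 2h_0·σ_0 + h_0·σ_1 = 6(Δ_0 - g'(0)) = 0 and h_2·σ_2 + 2h_2·σ_3 = 6(g'(6) - Δ_2) = 45.
Forward elimination and back-substitution give σ_0 = -349/78, σ_1 = 349/39, σ_2 = -913/78, σ_3 = 667/39.
On [0, 1], with g_0(x) = a_0 + b_0·x + c_0·x² + d_0·x³: c_0 = σ_0/2 = -349/156, d_0 = (σ_1 - σ_0)/(6h_0) = 349/156, b_0 = Δ_0 - h_0(2σ_0 + σ_1)/6 = -3.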